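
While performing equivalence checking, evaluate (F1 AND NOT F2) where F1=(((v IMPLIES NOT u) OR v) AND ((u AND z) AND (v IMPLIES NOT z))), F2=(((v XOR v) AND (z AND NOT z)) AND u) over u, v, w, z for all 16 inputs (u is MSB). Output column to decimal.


F1 = (((v IMPLIES NOT u) OR v) AND ((u AND z) AND (v IMPLIES NOT z)))
F2 = (((v XOR v) AND (z AND NOT z)) AND u)
Counterexample to F1=>F2 is where F1=1 and F2=0.
Evaluate each row (bits = u,v,w,z, MSB first):
  row 0 [0000]: F1=0 F2=0 -> F1&~F2 -> 0
  row 1 [0001]: F1=0 F2=0 -> F1&~F2 -> 0
  row 2 [0010]: F1=0 F2=0 -> F1&~F2 -> 0
  row 3 [0011]: F1=0 F2=0 -> F1&~F2 -> 0
  row 4 [0100]: F1=0 F2=0 -> F1&~F2 -> 0
  row 5 [0101]: F1=0 F2=0 -> F1&~F2 -> 0
  row 6 [0110]: F1=0 F2=0 -> F1&~F2 -> 0
  row 7 [0111]: F1=0 F2=0 -> F1&~F2 -> 0
  row 8 [1000]: F1=0 F2=0 -> F1&~F2 -> 0
  row 9 [1001]: F1=1 F2=0 -> F1&~F2 -> 1
  row 10 [1010]: F1=0 F2=0 -> F1&~F2 -> 0
  row 11 [1011]: F1=1 F2=0 -> F1&~F2 -> 1
  row 12 [1100]: F1=0 F2=0 -> F1&~F2 -> 0
  row 13 [1101]: F1=0 F2=0 -> F1&~F2 -> 0
  row 14 [1110]: F1=0 F2=0 -> F1&~F2 -> 0
  row 15 [1111]: F1=0 F2=0 -> F1&~F2 -> 0
Full result column, 4 rows per line (u,v fixed per line; w,z runs 00..11 left to right):
  rows 0-3 [u,v=00]: 0000  = hex 0
  rows 4-7 [u,v=01]: 0000  = hex 0
  rows 8-11 [u,v=10]: 0101  = hex 5
  rows 12-15 [u,v=11]: 0000  = hex 0
Counterexample vector (row 0 .. row 15) = 0000000001010000
Output column grouped in 4s = 0000 0000 0101 0000 = 0x0050
Convert to decimal digit by digit (value = value*16 + digit):
  0 -> 0
  0*16 + 0 = 0
  0*16 + 5 = 5
  5*16 + 0 = 80
Decimal = 80

80


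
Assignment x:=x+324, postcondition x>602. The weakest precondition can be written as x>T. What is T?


Formula: wp(x:=E, P) = P[E/x] (substitute E for x in postcondition)
Step 1: Postcondition: x>602
Step 2: Substitute x+324 for x: x+324>602
Step 3: Solve for x: x > 602-324 = 278

278


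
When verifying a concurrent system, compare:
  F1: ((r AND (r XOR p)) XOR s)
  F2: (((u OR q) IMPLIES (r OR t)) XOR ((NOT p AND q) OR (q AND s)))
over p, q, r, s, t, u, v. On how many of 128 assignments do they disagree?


F1 = ((r AND (r XOR p)) XOR s)
F2 = (((u OR q) IMPLIES (r OR t)) XOR ((NOT p AND q) OR (q AND s)))
Evaluate both on each of 128 rows (bits = p,q,r,s,t,u,v):
  row 0 [0000000]: F1=0 F2=1 (differ) -> 1
  row 1 [0000001]: F1=0 F2=1 (differ) -> 1
  row 2 [0000010]: F1=0 F2=0 -> 0
  row 3 [0000011]: F1=0 F2=0 -> 0
  row 4 [0000100]: F1=0 F2=1 (differ) -> 1
  (every remaining row is evaluated the same way; all 128 results are listed next)
Full result column, 8 rows per line (p,q,r,s fixed per line; t,u,v runs 000..111 left to right):
  rows 0-7 [p,q,r,s=0000]: 11001111  (ones: 6)
  rows 8-15 [p,q,r,s=0001]: 00110000  (ones: 2)
  rows 16-23 [p,q,r,s=0010]: 00000000  (ones: 0)
  rows 24-31 [p,q,r,s=0011]: 11111111  (ones: 8)
  rows 32-39 [p,q,r,s=0100]: 11110000  (ones: 4)
  rows 40-47 [p,q,r,s=0101]: 00001111  (ones: 4)
  rows 48-55 [p,q,r,s=0110]: 11111111  (ones: 8)
  rows 56-63 [p,q,r,s=0111]: 00000000  (ones: 0)
  rows 64-71 [p,q,r,s=1000]: 11001111  (ones: 6)
  rows 72-79 [p,q,r,s=1001]: 00110000  (ones: 2)
  rows 80-87 [p,q,r,s=1010]: 11111111  (ones: 8)
  rows 88-95 [p,q,r,s=1011]: 00000000  (ones: 0)
  rows 96-103 [p,q,r,s=1100]: 00001111  (ones: 4)
  rows 104-111 [p,q,r,s=1101]: 00001111  (ones: 4)
  rows 112-119 [p,q,r,s=1110]: 11111111  (ones: 8)
  rows 120-127 [p,q,r,s=1111]: 11111111  (ones: 8)
Disagreements = 6+2+0+8+4+4+8+0+6+2+8+0+4+4+8+8 = 72

72


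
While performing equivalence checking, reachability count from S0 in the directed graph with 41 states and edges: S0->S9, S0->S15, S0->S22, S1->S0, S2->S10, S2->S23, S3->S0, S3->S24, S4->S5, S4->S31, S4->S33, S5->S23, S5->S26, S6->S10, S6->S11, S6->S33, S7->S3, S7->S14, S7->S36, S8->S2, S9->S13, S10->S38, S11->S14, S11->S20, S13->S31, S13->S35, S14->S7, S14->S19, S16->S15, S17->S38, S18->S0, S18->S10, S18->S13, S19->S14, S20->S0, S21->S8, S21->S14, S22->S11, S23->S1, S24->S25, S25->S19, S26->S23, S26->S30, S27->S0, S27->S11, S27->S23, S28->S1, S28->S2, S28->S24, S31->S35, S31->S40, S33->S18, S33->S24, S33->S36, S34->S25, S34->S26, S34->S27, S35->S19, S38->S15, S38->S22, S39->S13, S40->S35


BFS from S0:
  layer 0: {S0}
  layer 1: {S9, S15, S22}
  layer 2: {S11, S13}
  layer 3: {S14, S20, S31, S35}
  layer 4: {S7, S19, S40}
  layer 5: {S3, S36}
  layer 6: {S24}
  layer 7: {S25}
Reachable set: {S0, S3, S7, S9, S11, S13, S14, S15, S19, S20, S22, S24, S25, S31, S35, S36, S40}
Count = 17

17


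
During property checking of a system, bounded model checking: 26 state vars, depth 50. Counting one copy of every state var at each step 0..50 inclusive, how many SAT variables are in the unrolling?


BMC unrolls to depth k, creating one copy of each state var for steps 0..k.
Step count = 50 + 1 = 51 (steps 0 through 50)
Vars per step = 26
Total = 26 * 51 = 1326

1326


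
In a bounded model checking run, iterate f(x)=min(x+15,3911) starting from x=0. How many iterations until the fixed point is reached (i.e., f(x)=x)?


Step 1: x=0, cap=3911, increment=15
Step 2: x grows by 15 each step until capped at 3911; fixed point is x=3911
Step 3: iterations = ceil(3911/15) = 261

261


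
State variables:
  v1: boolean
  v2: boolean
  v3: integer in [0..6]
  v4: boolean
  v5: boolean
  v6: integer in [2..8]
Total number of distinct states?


State space = product of domain sizes of all variables.
Domain sizes:
  v1 (boolean): 2
  v2 (boolean): 2
  v3 (integer in [0..6]): 7
  v4 (boolean): 2
  v5 (boolean): 2
  v6 (integer in [2..8]): 7
Product = 2 * 2 * 7 * 2 * 2 * 7 = 784

784


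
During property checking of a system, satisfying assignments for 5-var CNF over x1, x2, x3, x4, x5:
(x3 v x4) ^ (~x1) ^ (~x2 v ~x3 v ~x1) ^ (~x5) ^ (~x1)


CNF with 5 clauses over 5 vars (32 assignments).
An assignment satisfies CNF iff every clause has >=1 true literal.
Check each row (bits = x1,x2,x3,x4,x5; clause T/F shown):
  row 0 [00000]: clauses=FTTTT -> 0
  row 1 [00001]: clauses=FTTFT -> 0
  row 2 [00010]: clauses=TTTTT -> 1
  row 3 [00011]: clauses=TTTFT -> 0
  row 4 [00100]: clauses=TTTTT -> 1
  row 5 [00101]: clauses=TTTFT -> 0
  row 6 [00110]: clauses=TTTTT -> 1
  row 7 [00111]: clauses=TTTFT -> 0
  row 8 [01000]: clauses=FTTTT -> 0
  row 9 [01001]: clauses=FTTFT -> 0
  row 10 [01010]: clauses=TTTTT -> 1
  row 11 [01011]: clauses=TTTFT -> 0
  row 12 [01100]: clauses=TTTTT -> 1
  row 13 [01101]: clauses=TTTFT -> 0
  row 14 [01110]: clauses=TTTTT -> 1
  row 15 [01111]: clauses=TTTFT -> 0
  row 16 [10000]: clauses=FFTTF -> 0
  row 17 [10001]: clauses=FFTFF -> 0
  row 18 [10010]: clauses=TFTTF -> 0
  row 19 [10011]: clauses=TFTFF -> 0
  row 20 [10100]: clauses=TFTTF -> 0
  row 21 [10101]: clauses=TFTFF -> 0
  row 22 [10110]: clauses=TFTTF -> 0
  row 23 [10111]: clauses=TFTFF -> 0
  row 24 [11000]: clauses=FFTTF -> 0
  row 25 [11001]: clauses=FFTFF -> 0
  row 26 [11010]: clauses=TFTTF -> 0
  row 27 [11011]: clauses=TFTFF -> 0
  row 28 [11100]: clauses=TFFTF -> 0
  row 29 [11101]: clauses=TFFFF -> 0
  row 30 [11110]: clauses=TFFTF -> 0
  row 31 [11111]: clauses=TFFFF -> 0
Full result column, 8 rows per line (x1,x2 fixed per line; x3,x4,x5 runs 000..111 left to right):
  rows 0-7 [x1,x2=00]: 00101010  (ones: 3)
  rows 8-15 [x1,x2=01]: 00101010  (ones: 3)
  rows 16-23 [x1,x2=10]: 00000000  (ones: 0)
  rows 24-31 [x1,x2=11]: 00000000  (ones: 0)
Satisfying assignments = 3+3+0+0 = 6

6


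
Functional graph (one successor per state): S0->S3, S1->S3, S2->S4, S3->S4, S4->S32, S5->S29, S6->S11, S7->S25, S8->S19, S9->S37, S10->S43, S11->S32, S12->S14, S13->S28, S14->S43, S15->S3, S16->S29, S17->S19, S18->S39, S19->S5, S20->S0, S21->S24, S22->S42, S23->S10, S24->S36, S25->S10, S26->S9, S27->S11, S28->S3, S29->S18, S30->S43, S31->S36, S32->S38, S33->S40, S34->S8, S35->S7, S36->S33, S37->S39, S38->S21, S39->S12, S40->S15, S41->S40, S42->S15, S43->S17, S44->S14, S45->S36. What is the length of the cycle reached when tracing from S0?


Trace from S0 until a state repeats:
  S0 -> S3 -> S4 -> S32 -> S38 -> S21 -> S24 -> S36 -> S33 -> S40 -> S15 -> S3
S3 first seen at step 1, revisited at step 11.
Cycle length = 11 - 1 = 10

10


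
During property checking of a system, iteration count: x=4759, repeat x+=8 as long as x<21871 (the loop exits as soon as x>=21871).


Step 1: x goes from 4759 toward 21871 by 8; the body runs while x<21871, so iterations = ceil((bound-start)/step)
Step 2: Distance=17112
Step 3: ceil(17112/8)=2139

2139


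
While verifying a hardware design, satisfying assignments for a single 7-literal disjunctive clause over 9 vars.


Step 1: Total=2^9=512
Step 2: Unsat when all 7 false: 2^2=4
Step 3: Sat=512-4=508

508


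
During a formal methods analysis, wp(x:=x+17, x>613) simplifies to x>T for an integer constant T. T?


Formula: wp(x:=E, P) = P[E/x] (substitute E for x in postcondition)
Step 1: Postcondition: x>613
Step 2: Substitute x+17 for x: x+17>613
Step 3: Solve for x: x > 613-17 = 596

596


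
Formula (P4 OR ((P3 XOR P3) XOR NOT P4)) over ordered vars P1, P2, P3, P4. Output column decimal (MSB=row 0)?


Formula: (P4 OR ((P3 XOR P3) XOR NOT P4)) over P1, P2, P3, P4 (16 rows)
Evaluate each row (bits = P1,P2,P3,P4, MSB first):
  row 0 [0000]: (0 OR ((0 XOR 0) XOR NOT 0)) -> 1
  row 1 [0001]: (1 OR ((0 XOR 0) XOR NOT 1)) -> 1
  row 2 [0010]: (0 OR ((1 XOR 1) XOR NOT 0)) -> 1
  row 3 [0011]: (1 OR ((1 XOR 1) XOR NOT 1)) -> 1
  row 4 [0100]: (0 OR ((0 XOR 0) XOR NOT 0)) -> 1
  row 5 [0101]: (1 OR ((0 XOR 0) XOR NOT 1)) -> 1
  row 6 [0110]: (0 OR ((1 XOR 1) XOR NOT 0)) -> 1
  row 7 [0111]: (1 OR ((1 XOR 1) XOR NOT 1)) -> 1
  row 8 [1000]: (0 OR ((0 XOR 0) XOR NOT 0)) -> 1
  row 9 [1001]: (1 OR ((0 XOR 0) XOR NOT 1)) -> 1
  row 10 [1010]: (0 OR ((1 XOR 1) XOR NOT 0)) -> 1
  row 11 [1011]: (1 OR ((1 XOR 1) XOR NOT 1)) -> 1
  row 12 [1100]: (0 OR ((0 XOR 0) XOR NOT 0)) -> 1
  row 13 [1101]: (1 OR ((0 XOR 0) XOR NOT 1)) -> 1
  row 14 [1110]: (0 OR ((1 XOR 1) XOR NOT 0)) -> 1
  row 15 [1111]: (1 OR ((1 XOR 1) XOR NOT 1)) -> 1
Full result column, 4 rows per line (P1,P2 fixed per line; P3,P4 runs 00..11 left to right):
  rows 0-3 [P1,P2=00]: 1111  = hex F
  rows 4-7 [P1,P2=01]: 1111  = hex F
  rows 8-11 [P1,P2=10]: 1111  = hex F
  rows 12-15 [P1,P2=11]: 1111  = hex F
Output column (row 0 .. row 15) = 1111111111111111
Output column grouped in 4s = 1111 1111 1111 1111 = 0xFFFF
Convert to decimal digit by digit (value = value*16 + digit):
  F -> 15
  15*16 + 15 (F) = 255
  255*16 + 15 (F) = 4095
  4095*16 + 15 (F) = 65535
Decimal = 65535

65535


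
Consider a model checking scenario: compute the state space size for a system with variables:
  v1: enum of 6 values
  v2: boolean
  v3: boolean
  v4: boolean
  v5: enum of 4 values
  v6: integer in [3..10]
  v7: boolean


State space = product of domain sizes of all variables.
Domain sizes:
  v1 (enum of 6 values): 6
  v2 (boolean): 2
  v3 (boolean): 2
  v4 (boolean): 2
  v5 (enum of 4 values): 4
  v6 (integer in [3..10]): 8
  v7 (boolean): 2
Product = 6 * 2 * 2 * 2 * 4 * 8 * 2 = 3072

3072


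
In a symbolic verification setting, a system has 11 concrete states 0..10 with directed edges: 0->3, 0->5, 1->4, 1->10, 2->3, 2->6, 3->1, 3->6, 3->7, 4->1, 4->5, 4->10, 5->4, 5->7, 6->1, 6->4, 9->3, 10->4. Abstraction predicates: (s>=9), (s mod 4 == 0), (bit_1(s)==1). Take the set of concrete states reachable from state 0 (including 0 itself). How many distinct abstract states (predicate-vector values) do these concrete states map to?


BFS from 0:
Concrete reachable: {0, 1, 3, 4, 5, 6, 7, 10}
Abstract via predicates (s>=9), (s mod 4 == 0), (bit_1(s)==1):
  (0,0,0) <- {1, 5}
  (0,0,1) <- {3, 6, 7}
  (0,1,0) <- {0, 4}
  (1,0,1) <- {10}
Distinct abstract states = 4

4


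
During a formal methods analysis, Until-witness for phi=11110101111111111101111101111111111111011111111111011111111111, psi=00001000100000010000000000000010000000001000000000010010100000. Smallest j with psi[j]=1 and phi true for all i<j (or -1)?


(phi U psi) at 0: need smallest j with psi[j]=1 and phi[i]=1 for all i in [0,j).
Scan from step 0:
  step 0: phi=1, psi=0 -> continue
  step 1: phi=1, psi=0 -> continue
  step 2: phi=1, psi=0 -> continue
  step 3: phi=1, psi=0 -> continue
  step 4: psi=1 and phi held for [0,4) -> witness found
Witness step = 4

4


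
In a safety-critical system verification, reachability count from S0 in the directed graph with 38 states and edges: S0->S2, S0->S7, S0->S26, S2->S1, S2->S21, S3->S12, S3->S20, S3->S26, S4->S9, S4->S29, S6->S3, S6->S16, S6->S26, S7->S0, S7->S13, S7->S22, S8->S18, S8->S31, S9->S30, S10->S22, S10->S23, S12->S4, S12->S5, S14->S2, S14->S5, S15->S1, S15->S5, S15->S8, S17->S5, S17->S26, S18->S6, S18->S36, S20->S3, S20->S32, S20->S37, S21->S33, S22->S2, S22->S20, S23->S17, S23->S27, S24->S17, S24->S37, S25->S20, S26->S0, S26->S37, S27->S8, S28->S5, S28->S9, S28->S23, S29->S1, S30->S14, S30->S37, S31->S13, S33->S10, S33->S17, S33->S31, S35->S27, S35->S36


BFS from S0:
  layer 0: {S0}
  layer 1: {S2, S7, S26}
  layer 2: {S1, S13, S21, S22, S37}
  layer 3: {S20, S33}
  layer 4: {S3, S10, S17, S31, S32}
  layer 5: {S5, S12, S23}
  layer 6: {S4, S27}
  layer 7: {S8, S9, S29}
  layer 8: {S18, S30}
  layer 9: {S6, S14, S36}
  layer 10: {S16}
Reachable set: {S0, S1, S2, S3, S4, S5, S6, S7, S8, S9, S10, S12, S13, S14, S16, S17, S18, S20, S21, S22, S23, S26, S27, S29, S30, S31, S32, S33, S36, S37}
Count = 30

30


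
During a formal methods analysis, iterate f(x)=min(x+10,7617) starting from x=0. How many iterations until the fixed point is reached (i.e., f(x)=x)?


Step 1: x=0, cap=7617, increment=10
Step 2: x grows by 10 each step until capped at 7617; fixed point is x=7617
Step 3: iterations = ceil(7617/10) = 762

762


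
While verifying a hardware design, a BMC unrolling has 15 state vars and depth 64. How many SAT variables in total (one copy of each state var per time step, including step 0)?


BMC unrolls to depth k, creating one copy of each state var for steps 0..k.
Step count = 64 + 1 = 65 (steps 0 through 64)
Vars per step = 15
Total = 15 * 65 = 975

975


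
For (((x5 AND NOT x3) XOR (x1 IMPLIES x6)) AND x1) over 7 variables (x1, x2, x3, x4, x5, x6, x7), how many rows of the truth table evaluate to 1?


Formula: (((x5 AND NOT x3) XOR (x1 IMPLIES x6)) AND x1) over 7 vars (128 rows)
Evaluate each row (x1, x2, x3, x4, x5, x6, x7 as bits, MSB first):
  row 0 [0000000]: (((0 AND NOT 0) XOR (0 IMPLIES 0)) AND 0) -> 0
  row 1 [0000001]: (((0 AND NOT 0) XOR (0 IMPLIES 0)) AND 0) -> 0
  row 2 [0000010]: (((0 AND NOT 0) XOR (0 IMPLIES 1)) AND 0) -> 0
  row 3 [0000011]: (((0 AND NOT 0) XOR (0 IMPLIES 1)) AND 0) -> 0
  row 4 [0000100]: (((1 AND NOT 0) XOR (0 IMPLIES 0)) AND 0) -> 0
  (every remaining row is evaluated the same way; all 128 results are listed next)
Full result column, 8 rows per line (x1,x2,x3,x4 fixed per line; x5,x6,x7 runs 000..111 left to right):
  rows 0-7 [x1,x2,x3,x4=0000]: 00000000  (ones: 0)
  rows 8-15 [x1,x2,x3,x4=0001]: 00000000  (ones: 0)
  rows 16-23 [x1,x2,x3,x4=0010]: 00000000  (ones: 0)
  rows 24-31 [x1,x2,x3,x4=0011]: 00000000  (ones: 0)
  rows 32-39 [x1,x2,x3,x4=0100]: 00000000  (ones: 0)
  rows 40-47 [x1,x2,x3,x4=0101]: 00000000  (ones: 0)
  rows 48-55 [x1,x2,x3,x4=0110]: 00000000  (ones: 0)
  rows 56-63 [x1,x2,x3,x4=0111]: 00000000  (ones: 0)
  rows 64-71 [x1,x2,x3,x4=1000]: 00111100  (ones: 4)
  rows 72-79 [x1,x2,x3,x4=1001]: 00111100  (ones: 4)
  rows 80-87 [x1,x2,x3,x4=1010]: 00110011  (ones: 4)
  rows 88-95 [x1,x2,x3,x4=1011]: 00110011  (ones: 4)
  rows 96-103 [x1,x2,x3,x4=1100]: 00111100  (ones: 4)
  rows 104-111 [x1,x2,x3,x4=1101]: 00111100  (ones: 4)
  rows 112-119 [x1,x2,x3,x4=1110]: 00110011  (ones: 4)
  rows 120-127 [x1,x2,x3,x4=1111]: 00110011  (ones: 4)
Count of 1-rows = 0+0+0+0+0+0+0+0+4+4+4+4+4+4+4+4 = 32

32


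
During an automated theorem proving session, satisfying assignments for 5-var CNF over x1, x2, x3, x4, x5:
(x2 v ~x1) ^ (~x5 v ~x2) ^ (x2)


CNF with 3 clauses over 5 vars (32 assignments).
An assignment satisfies CNF iff every clause has >=1 true literal.
Check each row (bits = x1,x2,x3,x4,x5; clause T/F shown):
  row 0 [00000]: clauses=TTF -> 0
  row 1 [00001]: clauses=TTF -> 0
  row 2 [00010]: clauses=TTF -> 0
  row 3 [00011]: clauses=TTF -> 0
  row 4 [00100]: clauses=TTF -> 0
  row 5 [00101]: clauses=TTF -> 0
  row 6 [00110]: clauses=TTF -> 0
  row 7 [00111]: clauses=TTF -> 0
  row 8 [01000]: clauses=TTT -> 1
  row 9 [01001]: clauses=TFT -> 0
  row 10 [01010]: clauses=TTT -> 1
  row 11 [01011]: clauses=TFT -> 0
  row 12 [01100]: clauses=TTT -> 1
  row 13 [01101]: clauses=TFT -> 0
  row 14 [01110]: clauses=TTT -> 1
  row 15 [01111]: clauses=TFT -> 0
  row 16 [10000]: clauses=FTF -> 0
  row 17 [10001]: clauses=FTF -> 0
  row 18 [10010]: clauses=FTF -> 0
  row 19 [10011]: clauses=FTF -> 0
  row 20 [10100]: clauses=FTF -> 0
  row 21 [10101]: clauses=FTF -> 0
  row 22 [10110]: clauses=FTF -> 0
  row 23 [10111]: clauses=FTF -> 0
  row 24 [11000]: clauses=TTT -> 1
  row 25 [11001]: clauses=TFT -> 0
  row 26 [11010]: clauses=TTT -> 1
  row 27 [11011]: clauses=TFT -> 0
  row 28 [11100]: clauses=TTT -> 1
  row 29 [11101]: clauses=TFT -> 0
  row 30 [11110]: clauses=TTT -> 1
  row 31 [11111]: clauses=TFT -> 0
Full result column, 8 rows per line (x1,x2 fixed per line; x3,x4,x5 runs 000..111 left to right):
  rows 0-7 [x1,x2=00]: 00000000  (ones: 0)
  rows 8-15 [x1,x2=01]: 10101010  (ones: 4)
  rows 16-23 [x1,x2=10]: 00000000  (ones: 0)
  rows 24-31 [x1,x2=11]: 10101010  (ones: 4)
Satisfying assignments = 0+4+0+4 = 8

8


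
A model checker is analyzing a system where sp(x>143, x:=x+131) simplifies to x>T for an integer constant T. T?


Formula: sp(P, x:=E) = exists old_x. (x = E[old_x/x]) AND P[old_x/x] (old_x is the value of x before the assignment; eliminate old_x by solving x = E[old_x/x] for old_x)
Step 1: Precondition P: x>143, i.e. old_x > 143
Step 2: Assignment gives x = old_x + 131, so old_x = x - 131
Step 3: Substitute into P: x - 131 > 143
Step 4: Simplify: x > 143+131 = 274

274


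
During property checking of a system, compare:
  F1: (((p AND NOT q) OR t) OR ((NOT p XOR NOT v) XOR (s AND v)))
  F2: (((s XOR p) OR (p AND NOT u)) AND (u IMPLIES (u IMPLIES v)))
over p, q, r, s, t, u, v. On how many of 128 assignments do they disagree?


F1 = (((p AND NOT q) OR t) OR ((NOT p XOR NOT v) XOR (s AND v)))
F2 = (((s XOR p) OR (p AND NOT u)) AND (u IMPLIES (u IMPLIES v)))
Evaluate both on each of 128 rows (bits = p,q,r,s,t,u,v):
  row 0 [0000000]: F1=0 F2=0 -> 0
  row 1 [0000001]: F1=1 F2=0 (differ) -> 1
  row 2 [0000010]: F1=0 F2=0 -> 0
  row 3 [0000011]: F1=1 F2=0 (differ) -> 1
  row 4 [0000100]: F1=1 F2=0 (differ) -> 1
  (every remaining row is evaluated the same way; all 128 results are listed next)
Full result column, 8 rows per line (p,q,r,s fixed per line; t,u,v runs 000..111 left to right):
  rows 0-7 [p,q,r,s=0000]: 01011111  (ones: 6)
  rows 8-15 [p,q,r,s=0001]: 11010010  (ones: 4)
  rows 16-23 [p,q,r,s=0010]: 01011111  (ones: 6)
  rows 24-31 [p,q,r,s=0011]: 11010010  (ones: 4)
  rows 32-39 [p,q,r,s=0100]: 01011111  (ones: 6)
  rows 40-47 [p,q,r,s=0101]: 11010010  (ones: 4)
  rows 48-55 [p,q,r,s=0110]: 01011111  (ones: 6)
  rows 56-63 [p,q,r,s=0111]: 11010010  (ones: 4)
  rows 64-71 [p,q,r,s=1000]: 00100010  (ones: 2)
  rows 72-79 [p,q,r,s=1001]: 00110011  (ones: 4)
  rows 80-87 [p,q,r,s=1010]: 00100010  (ones: 2)
  rows 88-95 [p,q,r,s=1011]: 00110011  (ones: 4)
  rows 96-103 [p,q,r,s=1100]: 01110010  (ones: 4)
  rows 104-111 [p,q,r,s=1101]: 00110011  (ones: 4)
  rows 112-119 [p,q,r,s=1110]: 01110010  (ones: 4)
  rows 120-127 [p,q,r,s=1111]: 00110011  (ones: 4)
Disagreements = 6+4+6+4+6+4+6+4+2+4+2+4+4+4+4+4 = 68

68


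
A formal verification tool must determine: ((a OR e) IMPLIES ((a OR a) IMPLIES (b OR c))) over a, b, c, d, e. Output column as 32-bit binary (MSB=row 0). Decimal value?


Formula: ((a OR e) IMPLIES ((a OR a) IMPLIES (b OR c))) over a, b, c, d, e (32 rows)
Evaluate each row (bits = a,b,c,d,e, MSB first):
  row 0 [00000]: ((0 OR 0) IMPLIES ((0 OR 0) IMPLIES (0 OR 0))) -> 1
  row 1 [00001]: ((0 OR 1) IMPLIES ((0 OR 0) IMPLIES (0 OR 0))) -> 1
  row 2 [00010]: ((0 OR 0) IMPLIES ((0 OR 0) IMPLIES (0 OR 0))) -> 1
  row 3 [00011]: ((0 OR 1) IMPLIES ((0 OR 0) IMPLIES (0 OR 0))) -> 1
  row 4 [00100]: ((0 OR 0) IMPLIES ((0 OR 0) IMPLIES (0 OR 1))) -> 1
  row 5 [00101]: ((0 OR 1) IMPLIES ((0 OR 0) IMPLIES (0 OR 1))) -> 1
  row 6 [00110]: ((0 OR 0) IMPLIES ((0 OR 0) IMPLIES (0 OR 1))) -> 1
  row 7 [00111]: ((0 OR 1) IMPLIES ((0 OR 0) IMPLIES (0 OR 1))) -> 1
  row 8 [01000]: ((0 OR 0) IMPLIES ((0 OR 0) IMPLIES (1 OR 0))) -> 1
  row 9 [01001]: ((0 OR 1) IMPLIES ((0 OR 0) IMPLIES (1 OR 0))) -> 1
  row 10 [01010]: ((0 OR 0) IMPLIES ((0 OR 0) IMPLIES (1 OR 0))) -> 1
  row 11 [01011]: ((0 OR 1) IMPLIES ((0 OR 0) IMPLIES (1 OR 0))) -> 1
  row 12 [01100]: ((0 OR 0) IMPLIES ((0 OR 0) IMPLIES (1 OR 1))) -> 1
  row 13 [01101]: ((0 OR 1) IMPLIES ((0 OR 0) IMPLIES (1 OR 1))) -> 1
  row 14 [01110]: ((0 OR 0) IMPLIES ((0 OR 0) IMPLIES (1 OR 1))) -> 1
  row 15 [01111]: ((0 OR 1) IMPLIES ((0 OR 0) IMPLIES (1 OR 1))) -> 1
  row 16 [10000]: ((1 OR 0) IMPLIES ((1 OR 1) IMPLIES (0 OR 0))) -> 0
  row 17 [10001]: ((1 OR 1) IMPLIES ((1 OR 1) IMPLIES (0 OR 0))) -> 0
  row 18 [10010]: ((1 OR 0) IMPLIES ((1 OR 1) IMPLIES (0 OR 0))) -> 0
  row 19 [10011]: ((1 OR 1) IMPLIES ((1 OR 1) IMPLIES (0 OR 0))) -> 0
  row 20 [10100]: ((1 OR 0) IMPLIES ((1 OR 1) IMPLIES (0 OR 1))) -> 1
  row 21 [10101]: ((1 OR 1) IMPLIES ((1 OR 1) IMPLIES (0 OR 1))) -> 1
  row 22 [10110]: ((1 OR 0) IMPLIES ((1 OR 1) IMPLIES (0 OR 1))) -> 1
  row 23 [10111]: ((1 OR 1) IMPLIES ((1 OR 1) IMPLIES (0 OR 1))) -> 1
  row 24 [11000]: ((1 OR 0) IMPLIES ((1 OR 1) IMPLIES (1 OR 0))) -> 1
  row 25 [11001]: ((1 OR 1) IMPLIES ((1 OR 1) IMPLIES (1 OR 0))) -> 1
  row 26 [11010]: ((1 OR 0) IMPLIES ((1 OR 1) IMPLIES (1 OR 0))) -> 1
  row 27 [11011]: ((1 OR 1) IMPLIES ((1 OR 1) IMPLIES (1 OR 0))) -> 1
  row 28 [11100]: ((1 OR 0) IMPLIES ((1 OR 1) IMPLIES (1 OR 1))) -> 1
  row 29 [11101]: ((1 OR 1) IMPLIES ((1 OR 1) IMPLIES (1 OR 1))) -> 1
  row 30 [11110]: ((1 OR 0) IMPLIES ((1 OR 1) IMPLIES (1 OR 1))) -> 1
  row 31 [11111]: ((1 OR 1) IMPLIES ((1 OR 1) IMPLIES (1 OR 1))) -> 1
Full result column, 4 rows per line (a,b,c fixed per line; d,e runs 00..11 left to right):
  rows 0-3 [a,b,c=000]: 1111  = hex F
  rows 4-7 [a,b,c=001]: 1111  = hex F
  rows 8-11 [a,b,c=010]: 1111  = hex F
  rows 12-15 [a,b,c=011]: 1111  = hex F
  rows 16-19 [a,b,c=100]: 0000  = hex 0
  rows 20-23 [a,b,c=101]: 1111  = hex F
  rows 24-27 [a,b,c=110]: 1111  = hex F
  rows 28-31 [a,b,c=111]: 1111  = hex F
Output column (row 0 .. row 31) = 11111111111111110000111111111111
Output column grouped in 4s = 1111 1111 1111 1111 0000 1111 1111 1111 = 0xFFFF0FFF
Convert to decimal digit by digit (value = value*16 + digit):
  F -> 15
  15*16 + 15 (F) = 255
  255*16 + 15 (F) = 4095
  4095*16 + 15 (F) = 65535
  65535*16 + 0 = 1048560
  1048560*16 + 15 (F) = 16776975
  16776975*16 + 15 (F) = 268431615
  268431615*16 + 15 (F) = 4294905855
Decimal = 4294905855

4294905855


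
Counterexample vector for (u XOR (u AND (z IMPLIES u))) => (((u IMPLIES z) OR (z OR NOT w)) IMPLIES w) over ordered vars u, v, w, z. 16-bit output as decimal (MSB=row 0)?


F1 = (u XOR (u AND (z IMPLIES u)))
F2 = (((u IMPLIES z) OR (z OR NOT w)) IMPLIES w)
Counterexample to F1=>F2 is where F1=1 and F2=0.
Evaluate each row (bits = u,v,w,z, MSB first):
  row 0 [0000]: F1=0 F2=0 -> F1&~F2 -> 0
  row 1 [0001]: F1=0 F2=0 -> F1&~F2 -> 0
  row 2 [0010]: F1=0 F2=1 -> F1&~F2 -> 0
  row 3 [0011]: F1=0 F2=1 -> F1&~F2 -> 0
  row 4 [0100]: F1=0 F2=0 -> F1&~F2 -> 0
  row 5 [0101]: F1=0 F2=0 -> F1&~F2 -> 0
  row 6 [0110]: F1=0 F2=1 -> F1&~F2 -> 0
  row 7 [0111]: F1=0 F2=1 -> F1&~F2 -> 0
  row 8 [1000]: F1=0 F2=0 -> F1&~F2 -> 0
  row 9 [1001]: F1=0 F2=0 -> F1&~F2 -> 0
  row 10 [1010]: F1=0 F2=1 -> F1&~F2 -> 0
  row 11 [1011]: F1=0 F2=1 -> F1&~F2 -> 0
  row 12 [1100]: F1=0 F2=0 -> F1&~F2 -> 0
  row 13 [1101]: F1=0 F2=0 -> F1&~F2 -> 0
  row 14 [1110]: F1=0 F2=1 -> F1&~F2 -> 0
  row 15 [1111]: F1=0 F2=1 -> F1&~F2 -> 0
Full result column, 4 rows per line (u,v fixed per line; w,z runs 00..11 left to right):
  rows 0-3 [u,v=00]: 0000  = hex 0
  rows 4-7 [u,v=01]: 0000  = hex 0
  rows 8-11 [u,v=10]: 0000  = hex 0
  rows 12-15 [u,v=11]: 0000  = hex 0
Counterexample vector (row 0 .. row 15) = 0000000000000000
Output column grouped in 4s = 0000 0000 0000 0000 = 0x0000
Convert to decimal digit by digit (value = value*16 + digit):
  0 -> 0
  0*16 + 0 = 0
  0*16 + 0 = 0
  0*16 + 0 = 0
Decimal = 0

0


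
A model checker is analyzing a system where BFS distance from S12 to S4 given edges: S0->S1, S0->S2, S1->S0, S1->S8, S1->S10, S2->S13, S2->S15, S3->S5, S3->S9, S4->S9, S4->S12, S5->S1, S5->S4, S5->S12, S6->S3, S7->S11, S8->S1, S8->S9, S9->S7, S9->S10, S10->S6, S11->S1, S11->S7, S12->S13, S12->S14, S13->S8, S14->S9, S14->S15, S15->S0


BFS layer-by-layer from S12:
  dist 0: {S12}
  dist 1: {S13, S14}
  dist 2: {S8, S9, S15}
  dist 3: {S0, S1, S7, S10}
  dist 4: {S2, S6, S11}
  dist 5: {S3}
  dist 6: {S5}
  dist 7: {S4}
  -> S4 reached at distance 7
Shortest path length = 7

7


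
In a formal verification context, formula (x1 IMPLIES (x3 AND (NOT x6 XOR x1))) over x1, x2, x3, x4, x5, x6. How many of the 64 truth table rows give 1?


Formula: (x1 IMPLIES (x3 AND (NOT x6 XOR x1))) over 6 vars (64 rows)
Evaluate each row (x1, x2, x3, x4, x5, x6 as bits, MSB first):
  row 0 [000000]: (0 IMPLIES (0 AND (NOT 0 XOR 0))) -> 1
  row 1 [000001]: (0 IMPLIES (0 AND (NOT 1 XOR 0))) -> 1
  row 2 [000010]: (0 IMPLIES (0 AND (NOT 0 XOR 0))) -> 1
  row 3 [000011]: (0 IMPLIES (0 AND (NOT 1 XOR 0))) -> 1
  row 4 [000100]: (0 IMPLIES (0 AND (NOT 0 XOR 0))) -> 1
  (every remaining row is evaluated the same way; all 64 results are listed next)
Full result column, 8 rows per line (x1,x2,x3 fixed per line; x4,x5,x6 runs 000..111 left to right):
  rows 0-7 [x1,x2,x3=000]: 11111111  (ones: 8)
  rows 8-15 [x1,x2,x3=001]: 11111111  (ones: 8)
  rows 16-23 [x1,x2,x3=010]: 11111111  (ones: 8)
  rows 24-31 [x1,x2,x3=011]: 11111111  (ones: 8)
  rows 32-39 [x1,x2,x3=100]: 00000000  (ones: 0)
  rows 40-47 [x1,x2,x3=101]: 01010101  (ones: 4)
  rows 48-55 [x1,x2,x3=110]: 00000000  (ones: 0)
  rows 56-63 [x1,x2,x3=111]: 01010101  (ones: 4)
Count of 1-rows = 8+8+8+8+0+4+0+4 = 40

40


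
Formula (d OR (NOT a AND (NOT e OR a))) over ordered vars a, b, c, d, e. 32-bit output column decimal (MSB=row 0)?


Formula: (d OR (NOT a AND (NOT e OR a))) over a, b, c, d, e (32 rows)
Evaluate each row (bits = a,b,c,d,e, MSB first):
  row 0 [00000]: (0 OR (NOT 0 AND (NOT 0 OR 0))) -> 1
  row 1 [00001]: (0 OR (NOT 0 AND (NOT 1 OR 0))) -> 0
  row 2 [00010]: (1 OR (NOT 0 AND (NOT 0 OR 0))) -> 1
  row 3 [00011]: (1 OR (NOT 0 AND (NOT 1 OR 0))) -> 1
  row 4 [00100]: (0 OR (NOT 0 AND (NOT 0 OR 0))) -> 1
  row 5 [00101]: (0 OR (NOT 0 AND (NOT 1 OR 0))) -> 0
  row 6 [00110]: (1 OR (NOT 0 AND (NOT 0 OR 0))) -> 1
  row 7 [00111]: (1 OR (NOT 0 AND (NOT 1 OR 0))) -> 1
  row 8 [01000]: (0 OR (NOT 0 AND (NOT 0 OR 0))) -> 1
  row 9 [01001]: (0 OR (NOT 0 AND (NOT 1 OR 0))) -> 0
  row 10 [01010]: (1 OR (NOT 0 AND (NOT 0 OR 0))) -> 1
  row 11 [01011]: (1 OR (NOT 0 AND (NOT 1 OR 0))) -> 1
  row 12 [01100]: (0 OR (NOT 0 AND (NOT 0 OR 0))) -> 1
  row 13 [01101]: (0 OR (NOT 0 AND (NOT 1 OR 0))) -> 0
  row 14 [01110]: (1 OR (NOT 0 AND (NOT 0 OR 0))) -> 1
  row 15 [01111]: (1 OR (NOT 0 AND (NOT 1 OR 0))) -> 1
  row 16 [10000]: (0 OR (NOT 1 AND (NOT 0 OR 1))) -> 0
  row 17 [10001]: (0 OR (NOT 1 AND (NOT 1 OR 1))) -> 0
  row 18 [10010]: (1 OR (NOT 1 AND (NOT 0 OR 1))) -> 1
  row 19 [10011]: (1 OR (NOT 1 AND (NOT 1 OR 1))) -> 1
  row 20 [10100]: (0 OR (NOT 1 AND (NOT 0 OR 1))) -> 0
  row 21 [10101]: (0 OR (NOT 1 AND (NOT 1 OR 1))) -> 0
  row 22 [10110]: (1 OR (NOT 1 AND (NOT 0 OR 1))) -> 1
  row 23 [10111]: (1 OR (NOT 1 AND (NOT 1 OR 1))) -> 1
  row 24 [11000]: (0 OR (NOT 1 AND (NOT 0 OR 1))) -> 0
  row 25 [11001]: (0 OR (NOT 1 AND (NOT 1 OR 1))) -> 0
  row 26 [11010]: (1 OR (NOT 1 AND (NOT 0 OR 1))) -> 1
  row 27 [11011]: (1 OR (NOT 1 AND (NOT 1 OR 1))) -> 1
  row 28 [11100]: (0 OR (NOT 1 AND (NOT 0 OR 1))) -> 0
  row 29 [11101]: (0 OR (NOT 1 AND (NOT 1 OR 1))) -> 0
  row 30 [11110]: (1 OR (NOT 1 AND (NOT 0 OR 1))) -> 1
  row 31 [11111]: (1 OR (NOT 1 AND (NOT 1 OR 1))) -> 1
Full result column, 4 rows per line (a,b,c fixed per line; d,e runs 00..11 left to right):
  rows 0-3 [a,b,c=000]: 1011  = hex B
  rows 4-7 [a,b,c=001]: 1011  = hex B
  rows 8-11 [a,b,c=010]: 1011  = hex B
  rows 12-15 [a,b,c=011]: 1011  = hex B
  rows 16-19 [a,b,c=100]: 0011  = hex 3
  rows 20-23 [a,b,c=101]: 0011  = hex 3
  rows 24-27 [a,b,c=110]: 0011  = hex 3
  rows 28-31 [a,b,c=111]: 0011  = hex 3
Output column (row 0 .. row 31) = 10111011101110110011001100110011
Output column grouped in 4s = 1011 1011 1011 1011 0011 0011 0011 0011 = 0xBBBB3333
Convert to decimal digit by digit (value = value*16 + digit):
  B -> 11
  11*16 + 11 (B) = 187
  187*16 + 11 (B) = 3003
  3003*16 + 11 (B) = 48059
  48059*16 + 3 = 768947
  768947*16 + 3 = 12303155
  12303155*16 + 3 = 196850483
  196850483*16 + 3 = 3149607731
Decimal = 3149607731

3149607731


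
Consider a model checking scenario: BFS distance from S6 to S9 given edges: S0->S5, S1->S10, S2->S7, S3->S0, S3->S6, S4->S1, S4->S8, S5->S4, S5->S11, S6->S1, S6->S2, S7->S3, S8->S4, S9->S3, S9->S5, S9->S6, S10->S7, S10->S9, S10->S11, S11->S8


BFS layer-by-layer from S6:
  dist 0: {S6}
  dist 1: {S1, S2}
  dist 2: {S7, S10}
  dist 3: {S3, S9, S11}
  -> S9 reached at distance 3
Shortest path length = 3

3


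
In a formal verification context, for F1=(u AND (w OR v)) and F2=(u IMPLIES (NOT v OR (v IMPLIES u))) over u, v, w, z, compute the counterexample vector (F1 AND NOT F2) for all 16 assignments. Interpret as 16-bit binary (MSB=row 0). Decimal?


F1 = (u AND (w OR v))
F2 = (u IMPLIES (NOT v OR (v IMPLIES u)))
Counterexample to F1=>F2 is where F1=1 and F2=0.
Evaluate each row (bits = u,v,w,z, MSB first):
  row 0 [0000]: F1=0 F2=1 -> F1&~F2 -> 0
  row 1 [0001]: F1=0 F2=1 -> F1&~F2 -> 0
  row 2 [0010]: F1=0 F2=1 -> F1&~F2 -> 0
  row 3 [0011]: F1=0 F2=1 -> F1&~F2 -> 0
  row 4 [0100]: F1=0 F2=1 -> F1&~F2 -> 0
  row 5 [0101]: F1=0 F2=1 -> F1&~F2 -> 0
  row 6 [0110]: F1=0 F2=1 -> F1&~F2 -> 0
  row 7 [0111]: F1=0 F2=1 -> F1&~F2 -> 0
  row 8 [1000]: F1=0 F2=1 -> F1&~F2 -> 0
  row 9 [1001]: F1=0 F2=1 -> F1&~F2 -> 0
  row 10 [1010]: F1=1 F2=1 -> F1&~F2 -> 0
  row 11 [1011]: F1=1 F2=1 -> F1&~F2 -> 0
  row 12 [1100]: F1=1 F2=1 -> F1&~F2 -> 0
  row 13 [1101]: F1=1 F2=1 -> F1&~F2 -> 0
  row 14 [1110]: F1=1 F2=1 -> F1&~F2 -> 0
  row 15 [1111]: F1=1 F2=1 -> F1&~F2 -> 0
Full result column, 4 rows per line (u,v fixed per line; w,z runs 00..11 left to right):
  rows 0-3 [u,v=00]: 0000  = hex 0
  rows 4-7 [u,v=01]: 0000  = hex 0
  rows 8-11 [u,v=10]: 0000  = hex 0
  rows 12-15 [u,v=11]: 0000  = hex 0
Counterexample vector (row 0 .. row 15) = 0000000000000000
Output column grouped in 4s = 0000 0000 0000 0000 = 0x0000
Convert to decimal digit by digit (value = value*16 + digit):
  0 -> 0
  0*16 + 0 = 0
  0*16 + 0 = 0
  0*16 + 0 = 0
Decimal = 0

0


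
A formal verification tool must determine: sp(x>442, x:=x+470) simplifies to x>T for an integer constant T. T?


Formula: sp(P, x:=E) = exists old_x. (x = E[old_x/x]) AND P[old_x/x] (old_x is the value of x before the assignment; eliminate old_x by solving x = E[old_x/x] for old_x)
Step 1: Precondition P: x>442, i.e. old_x > 442
Step 2: Assignment gives x = old_x + 470, so old_x = x - 470
Step 3: Substitute into P: x - 470 > 442
Step 4: Simplify: x > 442+470 = 912

912


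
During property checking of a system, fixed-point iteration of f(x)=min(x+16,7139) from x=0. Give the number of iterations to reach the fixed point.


Step 1: x=0, cap=7139, increment=16
Step 2: x grows by 16 each step until capped at 7139; fixed point is x=7139
Step 3: iterations = ceil(7139/16) = 447

447


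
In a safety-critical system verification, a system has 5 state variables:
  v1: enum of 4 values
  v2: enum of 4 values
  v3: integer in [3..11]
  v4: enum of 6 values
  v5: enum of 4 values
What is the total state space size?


State space = product of domain sizes of all variables.
Domain sizes:
  v1 (enum of 4 values): 4
  v2 (enum of 4 values): 4
  v3 (integer in [3..11]): 9
  v4 (enum of 6 values): 6
  v5 (enum of 4 values): 4
Product = 4 * 4 * 9 * 6 * 4 = 3456

3456


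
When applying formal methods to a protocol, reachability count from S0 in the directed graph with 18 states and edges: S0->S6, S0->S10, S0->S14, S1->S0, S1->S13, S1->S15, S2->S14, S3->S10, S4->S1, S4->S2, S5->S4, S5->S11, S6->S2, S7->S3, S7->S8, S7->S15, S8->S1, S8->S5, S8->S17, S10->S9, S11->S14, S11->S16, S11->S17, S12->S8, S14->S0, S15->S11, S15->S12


BFS from S0:
  layer 0: {S0}
  layer 1: {S6, S10, S14}
  layer 2: {S2, S9}
Reachable set: {S0, S2, S6, S9, S10, S14}
Count = 6

6


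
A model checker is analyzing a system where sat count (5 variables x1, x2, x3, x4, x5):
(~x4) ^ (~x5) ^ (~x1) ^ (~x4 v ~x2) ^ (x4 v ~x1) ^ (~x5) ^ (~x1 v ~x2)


CNF with 7 clauses over 5 vars (32 assignments).
An assignment satisfies CNF iff every clause has >=1 true literal.
Check each row (bits = x1,x2,x3,x4,x5; clause T/F shown):
  row 0 [00000]: clauses=TTTTTTT -> 1
  row 1 [00001]: clauses=TFTTTFT -> 0
  row 2 [00010]: clauses=FTTTTTT -> 0
  row 3 [00011]: clauses=FFTTTFT -> 0
  row 4 [00100]: clauses=TTTTTTT -> 1
  row 5 [00101]: clauses=TFTTTFT -> 0
  row 6 [00110]: clauses=FTTTTTT -> 0
  row 7 [00111]: clauses=FFTTTFT -> 0
  row 8 [01000]: clauses=TTTTTTT -> 1
  row 9 [01001]: clauses=TFTTTFT -> 0
  row 10 [01010]: clauses=FTTFTTT -> 0
  row 11 [01011]: clauses=FFTFTFT -> 0
  row 12 [01100]: clauses=TTTTTTT -> 1
  row 13 [01101]: clauses=TFTTTFT -> 0
  row 14 [01110]: clauses=FTTFTTT -> 0
  row 15 [01111]: clauses=FFTFTFT -> 0
  row 16 [10000]: clauses=TTFTFTT -> 0
  row 17 [10001]: clauses=TFFTFFT -> 0
  row 18 [10010]: clauses=FTFTTTT -> 0
  row 19 [10011]: clauses=FFFTTFT -> 0
  row 20 [10100]: clauses=TTFTFTT -> 0
  row 21 [10101]: clauses=TFFTFFT -> 0
  row 22 [10110]: clauses=FTFTTTT -> 0
  row 23 [10111]: clauses=FFFTTFT -> 0
  row 24 [11000]: clauses=TTFTFTF -> 0
  row 25 [11001]: clauses=TFFTFFF -> 0
  row 26 [11010]: clauses=FTFFTTF -> 0
  row 27 [11011]: clauses=FFFFTFF -> 0
  row 28 [11100]: clauses=TTFTFTF -> 0
  row 29 [11101]: clauses=TFFTFFF -> 0
  row 30 [11110]: clauses=FTFFTTF -> 0
  row 31 [11111]: clauses=FFFFTFF -> 0
Full result column, 8 rows per line (x1,x2 fixed per line; x3,x4,x5 runs 000..111 left to right):
  rows 0-7 [x1,x2=00]: 10001000  (ones: 2)
  rows 8-15 [x1,x2=01]: 10001000  (ones: 2)
  rows 16-23 [x1,x2=10]: 00000000  (ones: 0)
  rows 24-31 [x1,x2=11]: 00000000  (ones: 0)
Satisfying assignments = 2+2+0+0 = 4

4


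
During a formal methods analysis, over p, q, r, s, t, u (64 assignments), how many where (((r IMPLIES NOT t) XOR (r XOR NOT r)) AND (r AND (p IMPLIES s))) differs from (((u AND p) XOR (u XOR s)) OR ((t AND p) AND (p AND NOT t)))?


F1 = (((r IMPLIES NOT t) XOR (r XOR NOT r)) AND (r AND (p IMPLIES s)))
F2 = (((u AND p) XOR (u XOR s)) OR ((t AND p) AND (p AND NOT t)))
Evaluate both on each of 64 rows (bits = p,q,r,s,t,u):
  row 0 [000000]: F1=0 F2=0 -> 0
  row 1 [000001]: F1=0 F2=1 (differ) -> 1
  row 2 [000010]: F1=0 F2=0 -> 0
  row 3 [000011]: F1=0 F2=1 (differ) -> 1
  row 4 [000100]: F1=0 F2=1 (differ) -> 1
  (every remaining row is evaluated the same way; all 64 results are listed next)
Full result column, 8 rows per line (p,q,r fixed per line; s,t,u runs 000..111 left to right):
  rows 0-7 [p,q,r=000]: 01011010  (ones: 4)
  rows 8-15 [p,q,r=001]: 01101001  (ones: 4)
  rows 16-23 [p,q,r=010]: 01011010  (ones: 4)
  rows 24-31 [p,q,r=011]: 01101001  (ones: 4)
  rows 32-39 [p,q,r=100]: 00001111  (ones: 4)
  rows 40-47 [p,q,r=101]: 00001100  (ones: 2)
  rows 48-55 [p,q,r=110]: 00001111  (ones: 4)
  rows 56-63 [p,q,r=111]: 00001100  (ones: 2)
Disagreements = 4+4+4+4+4+2+4+2 = 28

28


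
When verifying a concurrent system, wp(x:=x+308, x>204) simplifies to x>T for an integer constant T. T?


Formula: wp(x:=E, P) = P[E/x] (substitute E for x in postcondition)
Step 1: Postcondition: x>204
Step 2: Substitute x+308 for x: x+308>204
Step 3: Solve for x: x > 204-308 = -104

-104


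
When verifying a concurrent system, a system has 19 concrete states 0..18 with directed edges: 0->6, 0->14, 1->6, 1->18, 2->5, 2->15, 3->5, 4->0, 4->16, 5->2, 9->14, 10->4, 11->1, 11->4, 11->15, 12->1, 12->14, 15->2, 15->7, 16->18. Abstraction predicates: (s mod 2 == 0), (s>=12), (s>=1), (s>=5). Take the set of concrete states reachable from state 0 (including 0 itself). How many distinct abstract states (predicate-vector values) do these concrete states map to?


BFS from 0:
Concrete reachable: {0, 6, 14}
Abstract via predicates (s mod 2 == 0), (s>=12), (s>=1), (s>=5):
  (1,0,0,0) <- {0}
  (1,0,1,1) <- {6}
  (1,1,1,1) <- {14}
Distinct abstract states = 3

3


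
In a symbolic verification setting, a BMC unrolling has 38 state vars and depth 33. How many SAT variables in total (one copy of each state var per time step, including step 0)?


BMC unrolls to depth k, creating one copy of each state var for steps 0..k.
Step count = 33 + 1 = 34 (steps 0 through 33)
Vars per step = 38
Total = 38 * 34 = 1292

1292


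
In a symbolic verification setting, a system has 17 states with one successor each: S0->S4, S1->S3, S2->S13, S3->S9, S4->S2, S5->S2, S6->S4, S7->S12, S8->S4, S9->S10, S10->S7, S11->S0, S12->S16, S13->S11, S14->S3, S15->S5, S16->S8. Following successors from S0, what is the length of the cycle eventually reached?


Trace from S0 until a state repeats:
  S0 -> S4 -> S2 -> S13 -> S11 -> S0
S0 first seen at step 0, revisited at step 5.
Cycle length = 5 - 0 = 5

5


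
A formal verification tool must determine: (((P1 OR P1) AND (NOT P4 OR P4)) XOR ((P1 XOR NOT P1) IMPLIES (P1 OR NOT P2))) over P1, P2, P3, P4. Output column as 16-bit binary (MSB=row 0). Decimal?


Formula: (((P1 OR P1) AND (NOT P4 OR P4)) XOR ((P1 XOR NOT P1) IMPLIES (P1 OR NOT P2))) over P1, P2, P3, P4 (16 rows)
Evaluate each row (bits = P1,P2,P3,P4, MSB first):
  row 0 [0000]: (((0 OR 0) AND (NOT 0 OR 0)) XOR ((0 XOR NOT 0) IMPLIES (0 OR NOT 0))) -> 1
  row 1 [0001]: (((0 OR 0) AND (NOT 1 OR 1)) XOR ((0 XOR NOT 0) IMPLIES (0 OR NOT 0))) -> 1
  row 2 [0010]: (((0 OR 0) AND (NOT 0 OR 0)) XOR ((0 XOR NOT 0) IMPLIES (0 OR NOT 0))) -> 1
  row 3 [0011]: (((0 OR 0) AND (NOT 1 OR 1)) XOR ((0 XOR NOT 0) IMPLIES (0 OR NOT 0))) -> 1
  row 4 [0100]: (((0 OR 0) AND (NOT 0 OR 0)) XOR ((0 XOR NOT 0) IMPLIES (0 OR NOT 1))) -> 0
  row 5 [0101]: (((0 OR 0) AND (NOT 1 OR 1)) XOR ((0 XOR NOT 0) IMPLIES (0 OR NOT 1))) -> 0
  row 6 [0110]: (((0 OR 0) AND (NOT 0 OR 0)) XOR ((0 XOR NOT 0) IMPLIES (0 OR NOT 1))) -> 0
  row 7 [0111]: (((0 OR 0) AND (NOT 1 OR 1)) XOR ((0 XOR NOT 0) IMPLIES (0 OR NOT 1))) -> 0
  row 8 [1000]: (((1 OR 1) AND (NOT 0 OR 0)) XOR ((1 XOR NOT 1) IMPLIES (1 OR NOT 0))) -> 0
  row 9 [1001]: (((1 OR 1) AND (NOT 1 OR 1)) XOR ((1 XOR NOT 1) IMPLIES (1 OR NOT 0))) -> 0
  row 10 [1010]: (((1 OR 1) AND (NOT 0 OR 0)) XOR ((1 XOR NOT 1) IMPLIES (1 OR NOT 0))) -> 0
  row 11 [1011]: (((1 OR 1) AND (NOT 1 OR 1)) XOR ((1 XOR NOT 1) IMPLIES (1 OR NOT 0))) -> 0
  row 12 [1100]: (((1 OR 1) AND (NOT 0 OR 0)) XOR ((1 XOR NOT 1) IMPLIES (1 OR NOT 1))) -> 0
  row 13 [1101]: (((1 OR 1) AND (NOT 1 OR 1)) XOR ((1 XOR NOT 1) IMPLIES (1 OR NOT 1))) -> 0
  row 14 [1110]: (((1 OR 1) AND (NOT 0 OR 0)) XOR ((1 XOR NOT 1) IMPLIES (1 OR NOT 1))) -> 0
  row 15 [1111]: (((1 OR 1) AND (NOT 1 OR 1)) XOR ((1 XOR NOT 1) IMPLIES (1 OR NOT 1))) -> 0
Full result column, 4 rows per line (P1,P2 fixed per line; P3,P4 runs 00..11 left to right):
  rows 0-3 [P1,P2=00]: 1111  = hex F
  rows 4-7 [P1,P2=01]: 0000  = hex 0
  rows 8-11 [P1,P2=10]: 0000  = hex 0
  rows 12-15 [P1,P2=11]: 0000  = hex 0
Output column (row 0 .. row 15) = 1111000000000000
Output column grouped in 4s = 1111 0000 0000 0000 = 0xF000
Convert to decimal digit by digit (value = value*16 + digit):
  F -> 15
  15*16 + 0 = 240
  240*16 + 0 = 3840
  3840*16 + 0 = 61440
Decimal = 61440

61440


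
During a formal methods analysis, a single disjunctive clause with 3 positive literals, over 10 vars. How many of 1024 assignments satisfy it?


Step 1: Total=2^10=1024
Step 2: Unsat when all 3 false: 2^7=128
Step 3: Sat=1024-128=896

896
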